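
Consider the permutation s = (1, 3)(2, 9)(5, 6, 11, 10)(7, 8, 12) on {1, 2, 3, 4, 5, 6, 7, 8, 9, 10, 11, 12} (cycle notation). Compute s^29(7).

7 lies in the 3-cycle (7, 8, 12).
On a 3-cycle, s^3 is the identity, so s^29 = s^2 there (29 ≡ 2 mod 3).
Advancing 2 steps from 7: 7 → 8 → 12.

12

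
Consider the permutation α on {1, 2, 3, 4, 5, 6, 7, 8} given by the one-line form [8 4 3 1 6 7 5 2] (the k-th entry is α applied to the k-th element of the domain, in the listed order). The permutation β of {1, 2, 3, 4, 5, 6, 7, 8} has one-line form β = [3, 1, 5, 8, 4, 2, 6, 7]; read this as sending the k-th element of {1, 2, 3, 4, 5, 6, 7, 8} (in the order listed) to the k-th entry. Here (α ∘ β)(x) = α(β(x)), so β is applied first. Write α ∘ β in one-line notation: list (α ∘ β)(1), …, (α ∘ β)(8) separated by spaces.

3 8 6 2 1 4 7 5

(α ∘ β)(x) = α(β(x)). Computing each image: α(β(1)) = α(3) = 3, α(β(2)) = α(1) = 8, α(β(3)) = α(5) = 6, α(β(4)) = α(8) = 2, α(β(5)) = α(4) = 1, α(β(6)) = α(2) = 4, α(β(7)) = α(6) = 7, α(β(8)) = α(7) = 5.
Hence α ∘ β = [3 8 6 2 1 4 7 5].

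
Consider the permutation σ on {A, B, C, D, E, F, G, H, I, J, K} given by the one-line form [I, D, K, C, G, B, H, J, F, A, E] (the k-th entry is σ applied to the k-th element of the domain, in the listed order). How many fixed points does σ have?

0

No element satisfies σ(x) = x, so there are 0 fixed points.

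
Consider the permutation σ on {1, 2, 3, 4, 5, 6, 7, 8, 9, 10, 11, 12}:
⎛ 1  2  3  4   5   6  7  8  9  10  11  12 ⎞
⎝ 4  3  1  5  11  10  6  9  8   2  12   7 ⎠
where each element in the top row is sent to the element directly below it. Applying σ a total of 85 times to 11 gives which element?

Tracing 11 → 12 → … returns to 11 after 10 steps, so 11 lies in a 10-cycle (1, 4, 5, 11, 12, 7, 6, 10, 2, 3).
Powers repeat with period 10 on this cycle, and 85 mod 10 = 5, so σ^85(11) = σ^5(11).
Stepping 5 places around the cycle: 11 → 12 → 7 → 6 → 10 → 2.

2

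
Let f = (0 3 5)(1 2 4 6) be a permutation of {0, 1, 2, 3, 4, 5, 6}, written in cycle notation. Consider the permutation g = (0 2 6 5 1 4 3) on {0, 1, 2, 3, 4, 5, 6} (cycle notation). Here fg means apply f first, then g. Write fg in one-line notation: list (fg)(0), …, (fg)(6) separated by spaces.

0 6 3 1 5 2 4

Chase each element through f then g: 0 → 3 → 0; 1 → 2 → 6; 2 → 4 → 3; 3 → 5 → 1; 4 → 6 → 5; 5 → 0 → 2; 6 → 1 → 4.
So fg in one-line form is 0 6 3 1 5 2 4.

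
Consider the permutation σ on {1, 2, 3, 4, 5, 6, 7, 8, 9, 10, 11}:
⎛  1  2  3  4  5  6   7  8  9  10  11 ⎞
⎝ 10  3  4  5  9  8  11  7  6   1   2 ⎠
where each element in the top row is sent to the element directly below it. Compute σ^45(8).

Tracing 8 → 7 → … returns to 8 after 9 steps, so 8 lies in a 9-cycle (2 3 4 5 9 6 8 7 11).
On a 9-cycle, σ^9 is the identity, so σ^45 = σ^0 there (45 ≡ 0 mod 9).
So σ^45(8) = 8.

8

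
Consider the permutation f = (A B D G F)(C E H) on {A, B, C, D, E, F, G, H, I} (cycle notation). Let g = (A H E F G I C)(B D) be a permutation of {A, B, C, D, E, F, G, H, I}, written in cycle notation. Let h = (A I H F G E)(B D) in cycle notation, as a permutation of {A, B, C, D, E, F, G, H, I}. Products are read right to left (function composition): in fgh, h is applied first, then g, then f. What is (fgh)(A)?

(fgh)(A) = f(g(h(A))). h(A) = I, then g(I) = C, then f(C) = E, so the result is E.

E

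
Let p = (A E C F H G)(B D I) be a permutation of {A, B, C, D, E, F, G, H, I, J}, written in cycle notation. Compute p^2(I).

D

I lies in the 3-cycle (B D I).
Stepping 2 places around the cycle: I → B → D.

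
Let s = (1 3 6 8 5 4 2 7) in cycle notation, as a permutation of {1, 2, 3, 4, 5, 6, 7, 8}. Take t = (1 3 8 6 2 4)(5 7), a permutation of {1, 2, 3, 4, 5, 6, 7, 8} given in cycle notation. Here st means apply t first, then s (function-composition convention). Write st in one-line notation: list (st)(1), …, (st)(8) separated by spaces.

Chase each element through t then s: 1 → 3 → 6; 2 → 4 → 2; 3 → 8 → 5; 4 → 1 → 3; 5 → 7 → 1; 6 → 2 → 7; 7 → 5 → 4; 8 → 6 → 8.
Collecting the images, st = [6 2 5 3 1 7 4 8].

6 2 5 3 1 7 4 8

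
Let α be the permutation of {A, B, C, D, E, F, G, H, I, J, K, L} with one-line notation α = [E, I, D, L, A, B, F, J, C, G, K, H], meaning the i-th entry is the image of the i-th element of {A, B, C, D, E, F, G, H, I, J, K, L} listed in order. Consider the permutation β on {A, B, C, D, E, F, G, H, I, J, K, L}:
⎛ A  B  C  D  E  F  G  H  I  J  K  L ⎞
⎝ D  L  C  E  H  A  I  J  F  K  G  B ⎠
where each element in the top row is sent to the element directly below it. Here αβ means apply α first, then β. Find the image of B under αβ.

α(B) = I, then β(I) = F; composing gives (αβ)(B) = F.

F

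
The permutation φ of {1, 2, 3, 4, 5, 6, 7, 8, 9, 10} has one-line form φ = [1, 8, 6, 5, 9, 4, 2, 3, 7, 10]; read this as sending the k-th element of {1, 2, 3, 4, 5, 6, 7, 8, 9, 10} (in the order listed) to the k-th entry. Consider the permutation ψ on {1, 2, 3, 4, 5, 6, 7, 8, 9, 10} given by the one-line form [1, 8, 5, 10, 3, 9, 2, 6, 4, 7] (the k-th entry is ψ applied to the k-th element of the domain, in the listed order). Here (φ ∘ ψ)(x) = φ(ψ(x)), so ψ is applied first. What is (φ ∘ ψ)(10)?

ψ(10) = 7, then φ(7) = 2; composing gives (φ ∘ ψ)(10) = 2.

2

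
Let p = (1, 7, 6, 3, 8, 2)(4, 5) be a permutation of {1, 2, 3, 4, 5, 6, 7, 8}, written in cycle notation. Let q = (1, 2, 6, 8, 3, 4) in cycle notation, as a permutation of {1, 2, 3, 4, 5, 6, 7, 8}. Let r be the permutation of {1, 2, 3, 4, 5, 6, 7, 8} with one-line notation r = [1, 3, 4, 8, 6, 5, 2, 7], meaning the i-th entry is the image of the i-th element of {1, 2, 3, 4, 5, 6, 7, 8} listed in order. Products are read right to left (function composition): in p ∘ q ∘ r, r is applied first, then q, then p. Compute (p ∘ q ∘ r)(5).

Apply the permutations in order: r(5) = 6, then q(6) = 8, then p(8) = 2. So (p ∘ q ∘ r)(5) = 2.

2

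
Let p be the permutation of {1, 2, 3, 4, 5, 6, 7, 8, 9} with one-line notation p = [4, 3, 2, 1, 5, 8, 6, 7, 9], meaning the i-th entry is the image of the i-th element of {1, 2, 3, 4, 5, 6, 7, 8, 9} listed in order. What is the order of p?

The disjoint-cycle form of p has cycle lengths 3, 2, 2, 1, 1.
Since disjoint cycles commute, ord(p) = lcm(3, 2, 2) = 6.

6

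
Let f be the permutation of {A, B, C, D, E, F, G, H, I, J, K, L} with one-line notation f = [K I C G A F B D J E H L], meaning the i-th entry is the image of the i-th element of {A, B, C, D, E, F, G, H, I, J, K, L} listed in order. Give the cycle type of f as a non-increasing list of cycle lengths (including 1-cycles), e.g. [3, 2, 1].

The disjoint cycles are (A K H D G B I J E)(C)(F)(L), with lengths 9, 1, 1, 1 in non-increasing order.

[9, 1, 1, 1]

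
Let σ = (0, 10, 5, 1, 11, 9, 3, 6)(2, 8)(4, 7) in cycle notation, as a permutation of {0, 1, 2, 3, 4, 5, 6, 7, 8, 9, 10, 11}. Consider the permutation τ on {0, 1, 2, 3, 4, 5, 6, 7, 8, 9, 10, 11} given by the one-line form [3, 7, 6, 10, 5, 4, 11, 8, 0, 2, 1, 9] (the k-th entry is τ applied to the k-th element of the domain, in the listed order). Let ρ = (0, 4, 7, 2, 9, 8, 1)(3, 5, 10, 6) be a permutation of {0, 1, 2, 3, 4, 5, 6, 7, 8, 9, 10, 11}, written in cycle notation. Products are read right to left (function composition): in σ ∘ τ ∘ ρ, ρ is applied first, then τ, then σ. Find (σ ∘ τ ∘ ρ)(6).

Chase 6: ρ(6) = 3; τ(3) = 10; σ(10) = 5. Hence (σ ∘ τ ∘ ρ)(6) = 5.

5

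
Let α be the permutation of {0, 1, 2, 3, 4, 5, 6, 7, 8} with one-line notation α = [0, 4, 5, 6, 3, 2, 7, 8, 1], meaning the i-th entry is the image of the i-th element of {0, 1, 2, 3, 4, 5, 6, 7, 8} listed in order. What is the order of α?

The disjoint-cycle form of α has cycle lengths 6, 2, 1.
Since disjoint cycles commute, ord(α) = lcm(6, 2) = 6.

6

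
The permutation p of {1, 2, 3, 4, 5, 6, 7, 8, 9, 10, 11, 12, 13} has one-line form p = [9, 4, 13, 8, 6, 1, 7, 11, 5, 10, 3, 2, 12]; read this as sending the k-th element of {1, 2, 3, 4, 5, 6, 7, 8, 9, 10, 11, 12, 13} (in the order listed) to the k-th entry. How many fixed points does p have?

The fixed points (elements with p(x) = x) are {7, 10}, so there are 2.

2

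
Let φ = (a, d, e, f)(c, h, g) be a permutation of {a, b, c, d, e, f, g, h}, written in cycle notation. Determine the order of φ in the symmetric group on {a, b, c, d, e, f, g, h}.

The disjoint cycles have lengths 4, 3, 1.
The order of φ is the least common multiple of its cycle lengths: lcm(4, 3) = 12.

12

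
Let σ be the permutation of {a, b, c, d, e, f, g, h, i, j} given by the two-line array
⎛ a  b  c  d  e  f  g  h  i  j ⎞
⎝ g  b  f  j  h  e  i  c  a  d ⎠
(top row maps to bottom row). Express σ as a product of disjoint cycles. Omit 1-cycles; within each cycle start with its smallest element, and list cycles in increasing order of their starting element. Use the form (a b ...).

Start at a and follow images: a → g → i → a, giving the cycle (a g i).
Repeating from the next unused element and collecting all non-trivial cycles gives (a g i)(c f e h)(d j).

(a g i)(c f e h)(d j)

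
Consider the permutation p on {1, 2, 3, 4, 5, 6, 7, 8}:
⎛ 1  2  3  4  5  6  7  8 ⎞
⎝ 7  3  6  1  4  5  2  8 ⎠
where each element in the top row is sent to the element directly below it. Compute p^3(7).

6

Tracing 7 → 2 → … returns to 7 after 7 steps, so 7 lies in a 7-cycle (1, 7, 2, 3, 6, 5, 4).
Advancing 3 steps from 7: 7 → 2 → 3 → 6.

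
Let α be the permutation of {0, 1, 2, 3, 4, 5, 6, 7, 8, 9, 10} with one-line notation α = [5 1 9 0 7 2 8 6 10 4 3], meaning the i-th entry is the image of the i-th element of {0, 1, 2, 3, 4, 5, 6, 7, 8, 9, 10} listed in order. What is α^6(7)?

Tracing 7 → 6 → … returns to 7 after 10 steps, so 7 lies in a 10-cycle (0 5 2 9 4 7 6 8 10 3).
Stepping 6 places around the cycle: 7 → 6 → 8 → 10 → 3 → 0 → 5.

5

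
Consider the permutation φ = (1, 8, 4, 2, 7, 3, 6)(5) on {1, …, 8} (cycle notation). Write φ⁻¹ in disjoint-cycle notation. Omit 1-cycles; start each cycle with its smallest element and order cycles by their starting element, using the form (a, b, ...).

(1, 6, 3, 7, 2, 4, 8)

Inverting a permutation written in cycle notation just reverses the order within every cycle.
Reversing each cycle of φ and rotating so the smallest element leads gives (1, 6, 3, 7, 2, 4, 8).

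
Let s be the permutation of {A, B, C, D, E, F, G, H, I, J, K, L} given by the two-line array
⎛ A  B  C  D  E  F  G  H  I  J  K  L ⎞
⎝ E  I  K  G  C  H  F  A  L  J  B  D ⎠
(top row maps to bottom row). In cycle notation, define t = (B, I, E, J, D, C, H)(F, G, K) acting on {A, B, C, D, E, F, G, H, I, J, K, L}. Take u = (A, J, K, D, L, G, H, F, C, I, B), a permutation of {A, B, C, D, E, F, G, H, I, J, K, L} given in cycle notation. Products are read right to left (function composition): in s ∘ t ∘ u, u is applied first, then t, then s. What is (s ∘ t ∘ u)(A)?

Apply the permutations in order: u(A) = J, then t(J) = D, then s(D) = G. So (s ∘ t ∘ u)(A) = G.

G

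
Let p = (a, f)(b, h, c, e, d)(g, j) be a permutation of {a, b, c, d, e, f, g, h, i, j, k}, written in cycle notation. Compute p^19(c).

h

c lies in the 5-cycle (b, h, c, e, d).
Since the cycle has length 5, p^19 acts on it the same as p^4 (19 mod 5 = 4).
Advancing 4 steps from c: c → e → d → b → h.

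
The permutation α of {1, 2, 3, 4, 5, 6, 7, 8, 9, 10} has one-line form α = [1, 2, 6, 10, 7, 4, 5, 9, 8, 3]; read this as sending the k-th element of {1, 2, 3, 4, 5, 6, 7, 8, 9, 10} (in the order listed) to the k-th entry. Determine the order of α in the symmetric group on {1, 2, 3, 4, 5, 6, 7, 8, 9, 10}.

4

Writing α as disjoint cycles, the cycle lengths are 4, 2, 2, 1, 1.
The order is lcm(4, 2, 2) = 4.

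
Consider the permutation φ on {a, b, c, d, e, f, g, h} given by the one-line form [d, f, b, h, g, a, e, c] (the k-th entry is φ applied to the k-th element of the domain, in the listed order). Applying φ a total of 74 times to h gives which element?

Tracing h → c → … returns to h after 6 steps, so h lies in a 6-cycle (a, d, h, c, b, f).
On a 6-cycle, φ^6 is the identity, so φ^74 = φ^2 there (74 ≡ 2 mod 6).
Stepping 2 places around the cycle: h → c → b.

b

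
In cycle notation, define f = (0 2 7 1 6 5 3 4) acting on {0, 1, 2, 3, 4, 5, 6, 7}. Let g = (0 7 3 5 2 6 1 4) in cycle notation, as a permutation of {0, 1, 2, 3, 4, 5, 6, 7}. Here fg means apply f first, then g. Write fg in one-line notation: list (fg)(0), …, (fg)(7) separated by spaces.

Chase each element through f then g: 0 → 2 → 6; 1 → 6 → 1; 2 → 7 → 3; 3 → 4 → 0; 4 → 0 → 7; 5 → 3 → 5; 6 → 5 → 2; 7 → 1 → 4.
So fg in one-line form is 6 1 3 0 7 5 2 4.

6 1 3 0 7 5 2 4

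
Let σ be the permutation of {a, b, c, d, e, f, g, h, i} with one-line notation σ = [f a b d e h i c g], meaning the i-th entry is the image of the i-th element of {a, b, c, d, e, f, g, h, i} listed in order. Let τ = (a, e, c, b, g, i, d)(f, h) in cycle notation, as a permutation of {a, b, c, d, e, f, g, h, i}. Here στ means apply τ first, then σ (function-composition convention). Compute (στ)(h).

h

First apply τ: τ(h) = f, then σ(f) = h. Thus (στ)(h) = h.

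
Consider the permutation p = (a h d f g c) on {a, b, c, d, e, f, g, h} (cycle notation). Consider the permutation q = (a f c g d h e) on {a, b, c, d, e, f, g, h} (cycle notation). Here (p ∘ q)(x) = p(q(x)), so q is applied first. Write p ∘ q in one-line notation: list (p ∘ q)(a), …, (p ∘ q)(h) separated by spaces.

For each element, apply q then p: a → f → g; b → b → b; c → g → c; d → h → d; e → a → h; f → c → a; g → d → f; h → e → e.
Collecting the images, p ∘ q = [g b c d h a f e].

g b c d h a f e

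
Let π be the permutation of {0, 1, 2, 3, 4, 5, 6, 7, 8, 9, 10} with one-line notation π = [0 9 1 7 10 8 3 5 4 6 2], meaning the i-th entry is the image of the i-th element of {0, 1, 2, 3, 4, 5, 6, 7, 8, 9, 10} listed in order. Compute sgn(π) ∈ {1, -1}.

-1

In disjoint-cycle form the cycle lengths are 10, 1.
A cycle is odd iff its length is even; π has 1 even-length cycle, so sgn(π) = (−1)^1 and π is odd.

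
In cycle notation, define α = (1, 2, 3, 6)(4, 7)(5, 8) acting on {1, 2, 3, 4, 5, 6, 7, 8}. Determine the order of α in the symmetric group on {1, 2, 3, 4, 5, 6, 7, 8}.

4

The disjoint cycles have lengths 4, 2, 2.
The order of α is the least common multiple of its cycle lengths: lcm(4, 2, 2) = 4.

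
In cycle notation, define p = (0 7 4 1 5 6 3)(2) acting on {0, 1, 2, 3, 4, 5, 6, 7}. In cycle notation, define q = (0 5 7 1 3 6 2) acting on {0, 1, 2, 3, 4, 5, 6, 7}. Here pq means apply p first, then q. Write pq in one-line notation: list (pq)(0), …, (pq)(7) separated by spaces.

(pq)(x) = q(p(x)). Computing each image: q(p(0)) = q(7) = 1, q(p(1)) = q(5) = 7, q(p(2)) = q(2) = 0, q(p(3)) = q(0) = 5, q(p(4)) = q(1) = 3, q(p(5)) = q(6) = 2, q(p(6)) = q(3) = 6, q(p(7)) = q(4) = 4.
Hence pq = [1 7 0 5 3 2 6 4].

1 7 0 5 3 2 6 4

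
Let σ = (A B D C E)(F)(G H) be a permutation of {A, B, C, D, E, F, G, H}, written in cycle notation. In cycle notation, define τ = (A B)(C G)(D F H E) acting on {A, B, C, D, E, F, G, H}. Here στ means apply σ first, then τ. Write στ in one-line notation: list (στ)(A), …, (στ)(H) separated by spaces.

Chase each element through σ then τ: A → B → A; B → D → F; C → E → D; D → C → G; E → A → B; F → F → H; G → H → E; H → G → C.
Collecting the images, στ = [A F D G B H E C].

A F D G B H E C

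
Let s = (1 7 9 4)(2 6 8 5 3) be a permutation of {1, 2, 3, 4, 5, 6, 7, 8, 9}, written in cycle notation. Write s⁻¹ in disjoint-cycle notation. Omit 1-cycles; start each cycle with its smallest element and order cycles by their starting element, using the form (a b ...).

The inverse reverses each cycle.
After reversing and putting each cycle's least element first, s⁻¹ = (1 4 9 7)(2 3 5 8 6).

(1 4 9 7)(2 3 5 8 6)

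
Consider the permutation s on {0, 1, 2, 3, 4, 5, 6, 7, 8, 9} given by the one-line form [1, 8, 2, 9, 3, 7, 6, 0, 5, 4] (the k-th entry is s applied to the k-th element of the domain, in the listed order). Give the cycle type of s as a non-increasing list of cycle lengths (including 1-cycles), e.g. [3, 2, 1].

The disjoint cycles are (0 1 8 5 7)(2)(3 9 4)(6), with lengths 5, 3, 1, 1 in non-increasing order.

[5, 3, 1, 1]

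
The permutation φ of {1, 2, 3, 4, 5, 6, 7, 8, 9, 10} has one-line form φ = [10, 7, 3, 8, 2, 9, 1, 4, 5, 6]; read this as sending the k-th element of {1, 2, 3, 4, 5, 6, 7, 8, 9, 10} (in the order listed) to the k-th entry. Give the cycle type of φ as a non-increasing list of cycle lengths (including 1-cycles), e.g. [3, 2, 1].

The disjoint cycles are (1 10 6 9 5 2 7)(3)(4 8), with lengths 7, 2, 1 in non-increasing order.

[7, 2, 1]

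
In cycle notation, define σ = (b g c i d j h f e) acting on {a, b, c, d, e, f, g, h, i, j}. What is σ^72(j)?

j

j lies in the 9-cycle (b g c i d j h f e).
Since the cycle has length 9, σ^72 acts on it the same as σ^0 (72 mod 9 = 0).
So σ^72(j) = j.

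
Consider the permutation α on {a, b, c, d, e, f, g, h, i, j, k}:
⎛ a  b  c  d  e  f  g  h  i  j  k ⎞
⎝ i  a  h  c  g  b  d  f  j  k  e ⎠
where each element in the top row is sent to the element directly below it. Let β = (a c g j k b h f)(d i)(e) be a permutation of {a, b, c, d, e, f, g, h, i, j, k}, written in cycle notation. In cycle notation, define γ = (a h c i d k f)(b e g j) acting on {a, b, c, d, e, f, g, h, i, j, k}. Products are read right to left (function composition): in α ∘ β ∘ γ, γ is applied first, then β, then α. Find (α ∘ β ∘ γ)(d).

(α ∘ β ∘ γ)(d) = α(β(γ(d))). γ(d) = k, then β(k) = b, then α(b) = a, so the result is a.

a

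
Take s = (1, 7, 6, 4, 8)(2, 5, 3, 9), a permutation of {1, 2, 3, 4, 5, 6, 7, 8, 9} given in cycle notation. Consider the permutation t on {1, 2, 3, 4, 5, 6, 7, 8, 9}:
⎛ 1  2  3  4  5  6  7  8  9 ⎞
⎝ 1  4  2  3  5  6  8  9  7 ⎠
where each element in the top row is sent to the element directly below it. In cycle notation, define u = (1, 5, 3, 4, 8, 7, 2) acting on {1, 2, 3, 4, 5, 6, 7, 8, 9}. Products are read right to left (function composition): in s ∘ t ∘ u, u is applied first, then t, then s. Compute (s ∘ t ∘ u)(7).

8

Chase 7: u(7) = 2; t(2) = 4; s(4) = 8. Hence (s ∘ t ∘ u)(7) = 8.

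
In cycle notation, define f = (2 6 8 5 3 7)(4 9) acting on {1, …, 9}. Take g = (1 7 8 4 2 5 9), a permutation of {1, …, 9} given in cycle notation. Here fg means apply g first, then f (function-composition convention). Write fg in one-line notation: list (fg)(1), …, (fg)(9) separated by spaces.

2 3 7 6 4 8 5 9 1

(fg)(x) = f(g(x)). Computing each image: f(g(1)) = f(7) = 2, f(g(2)) = f(5) = 3, f(g(3)) = f(3) = 7, f(g(4)) = f(2) = 6, f(g(5)) = f(9) = 4, f(g(6)) = f(6) = 8, f(g(7)) = f(8) = 5, f(g(8)) = f(4) = 9, f(g(9)) = f(1) = 1.
Hence fg = [2 3 7 6 4 8 5 9 1].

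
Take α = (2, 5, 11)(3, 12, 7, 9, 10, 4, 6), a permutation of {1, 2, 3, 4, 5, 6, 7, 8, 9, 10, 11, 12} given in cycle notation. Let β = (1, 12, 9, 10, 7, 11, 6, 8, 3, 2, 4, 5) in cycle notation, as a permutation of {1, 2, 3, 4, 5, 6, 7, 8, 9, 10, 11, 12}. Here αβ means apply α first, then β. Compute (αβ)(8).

3

First apply α: α(8) = 8, then β(8) = 3. Thus (αβ)(8) = 3.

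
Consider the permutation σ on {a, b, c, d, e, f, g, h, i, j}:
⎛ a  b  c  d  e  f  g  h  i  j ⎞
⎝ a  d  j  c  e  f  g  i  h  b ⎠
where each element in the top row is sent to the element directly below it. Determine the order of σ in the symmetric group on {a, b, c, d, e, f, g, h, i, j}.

4

Writing σ as disjoint cycles, the cycle lengths are 4, 2, 1, 1, 1, 1.
The order is lcm(4, 2) = 4.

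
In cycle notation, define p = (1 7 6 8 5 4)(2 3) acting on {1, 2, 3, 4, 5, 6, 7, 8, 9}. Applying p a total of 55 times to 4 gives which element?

4 lies in the 6-cycle (1 7 6 8 5 4).
On a 6-cycle, p^6 is the identity, so p^55 = p^1 there (55 ≡ 1 mod 6).
Stepping 1 place around the cycle: 4 → 1.

1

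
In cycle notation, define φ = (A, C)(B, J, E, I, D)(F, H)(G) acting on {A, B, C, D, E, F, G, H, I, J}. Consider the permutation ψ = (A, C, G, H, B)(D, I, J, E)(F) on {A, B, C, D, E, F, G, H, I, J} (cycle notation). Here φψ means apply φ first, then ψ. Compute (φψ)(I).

(φψ)(I) = ψ(φ(I)). φ(I) = D, then ψ(D) = I. So (φψ)(I) = I.

I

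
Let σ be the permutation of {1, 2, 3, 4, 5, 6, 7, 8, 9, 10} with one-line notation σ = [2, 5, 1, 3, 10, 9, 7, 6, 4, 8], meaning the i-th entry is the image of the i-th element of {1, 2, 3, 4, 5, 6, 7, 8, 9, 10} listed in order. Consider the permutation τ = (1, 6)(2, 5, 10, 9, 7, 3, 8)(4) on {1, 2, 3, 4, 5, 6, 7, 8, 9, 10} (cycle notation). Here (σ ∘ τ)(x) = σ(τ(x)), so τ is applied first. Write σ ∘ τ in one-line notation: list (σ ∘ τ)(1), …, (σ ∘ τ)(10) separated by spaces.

9 10 6 3 8 2 1 5 7 4

(σ ∘ τ)(x) = σ(τ(x)). Computing each image: σ(τ(1)) = σ(6) = 9, σ(τ(2)) = σ(5) = 10, σ(τ(3)) = σ(8) = 6, σ(τ(4)) = σ(4) = 3, σ(τ(5)) = σ(10) = 8, σ(τ(6)) = σ(1) = 2, σ(τ(7)) = σ(3) = 1, σ(τ(8)) = σ(2) = 5, σ(τ(9)) = σ(7) = 7, σ(τ(10)) = σ(9) = 4.
Hence σ ∘ τ = [9 10 6 3 8 2 1 5 7 4].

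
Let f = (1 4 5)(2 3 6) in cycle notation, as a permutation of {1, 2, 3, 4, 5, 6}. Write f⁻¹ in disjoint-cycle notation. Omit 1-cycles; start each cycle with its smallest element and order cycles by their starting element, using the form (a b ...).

(1 5 4)(2 6 3)

If f sends a → b within a cycle, f⁻¹ sends b → a; equivalently, reverse each cycle.
Reversing each cycle of f and rotating so the smallest element leads gives (1 5 4)(2 6 3).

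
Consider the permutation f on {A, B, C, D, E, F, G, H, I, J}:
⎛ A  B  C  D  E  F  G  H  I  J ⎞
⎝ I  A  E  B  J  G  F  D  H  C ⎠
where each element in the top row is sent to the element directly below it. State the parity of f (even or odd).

odd

In disjoint-cycle form the cycle lengths are 5, 3, 2.
A cycle is odd iff its length is even; f has 1 even-length cycle, so sgn(f) = (−1)^1 and f is odd.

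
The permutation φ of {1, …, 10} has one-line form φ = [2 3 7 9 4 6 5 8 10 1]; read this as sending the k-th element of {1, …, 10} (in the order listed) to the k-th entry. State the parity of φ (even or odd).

odd

In disjoint-cycle form the cycle lengths are 8, 1, 1.
A cycle is odd iff its length is even; φ has 1 even-length cycle, so sgn(φ) = (−1)^1 and φ is odd.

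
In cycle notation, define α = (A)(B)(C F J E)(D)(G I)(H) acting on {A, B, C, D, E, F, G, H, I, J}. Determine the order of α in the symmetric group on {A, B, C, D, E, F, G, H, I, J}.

4

The cycle type of α is (4, 2, 1, 1, 1, 1).
The order of α is the least common multiple of its cycle lengths: lcm(4, 2) = 4.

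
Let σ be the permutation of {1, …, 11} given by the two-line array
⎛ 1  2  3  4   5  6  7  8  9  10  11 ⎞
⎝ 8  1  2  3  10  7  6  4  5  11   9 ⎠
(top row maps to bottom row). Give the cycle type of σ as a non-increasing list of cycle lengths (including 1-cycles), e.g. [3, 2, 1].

[5, 4, 2]

The disjoint cycles are (1 8 4 3 2)(5 10 11 9)(6 7), with lengths 5, 4, 2 in non-increasing order.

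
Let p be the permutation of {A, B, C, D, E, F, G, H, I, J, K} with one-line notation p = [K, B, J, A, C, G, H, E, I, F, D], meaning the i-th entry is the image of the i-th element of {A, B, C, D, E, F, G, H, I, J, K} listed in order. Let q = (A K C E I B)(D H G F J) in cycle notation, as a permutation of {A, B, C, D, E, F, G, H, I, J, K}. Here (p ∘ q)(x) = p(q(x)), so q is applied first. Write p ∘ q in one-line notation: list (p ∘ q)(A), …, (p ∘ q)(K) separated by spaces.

D K C E I F G H B A J

Chase each element through q then p: A → K → D; B → A → K; C → E → C; D → H → E; E → I → I; F → J → F; G → F → G; H → G → H; I → B → B; J → D → A; K → C → J.
Collecting the images, p ∘ q = [D K C E I F G H B A J].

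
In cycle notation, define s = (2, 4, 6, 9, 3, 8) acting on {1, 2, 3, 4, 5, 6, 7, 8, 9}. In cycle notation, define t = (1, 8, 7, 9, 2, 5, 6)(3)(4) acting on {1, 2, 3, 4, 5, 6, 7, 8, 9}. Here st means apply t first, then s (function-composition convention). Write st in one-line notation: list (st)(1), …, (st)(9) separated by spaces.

(st)(x) = s(t(x)). Computing each image: s(t(1)) = s(8) = 2, s(t(2)) = s(5) = 5, s(t(3)) = s(3) = 8, s(t(4)) = s(4) = 6, s(t(5)) = s(6) = 9, s(t(6)) = s(1) = 1, s(t(7)) = s(9) = 3, s(t(8)) = s(7) = 7, s(t(9)) = s(2) = 4.
Hence st = [2 5 8 6 9 1 3 7 4].

2 5 8 6 9 1 3 7 4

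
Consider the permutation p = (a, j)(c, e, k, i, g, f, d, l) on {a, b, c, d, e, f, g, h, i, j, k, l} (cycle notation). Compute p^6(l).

l lies in the 8-cycle (c, e, k, i, g, f, d, l).
Stepping 6 places around the cycle: l → c → e → k → i → g → f.

f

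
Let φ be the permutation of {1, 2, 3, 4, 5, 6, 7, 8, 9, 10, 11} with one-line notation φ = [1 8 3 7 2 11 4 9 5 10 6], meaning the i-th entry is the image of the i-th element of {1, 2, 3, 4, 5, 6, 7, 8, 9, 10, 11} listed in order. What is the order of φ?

4

Decomposing into disjoint cycles gives cycle lengths 4, 2, 2, 1, 1, 1.
The order is lcm(4, 2, 2) = 4.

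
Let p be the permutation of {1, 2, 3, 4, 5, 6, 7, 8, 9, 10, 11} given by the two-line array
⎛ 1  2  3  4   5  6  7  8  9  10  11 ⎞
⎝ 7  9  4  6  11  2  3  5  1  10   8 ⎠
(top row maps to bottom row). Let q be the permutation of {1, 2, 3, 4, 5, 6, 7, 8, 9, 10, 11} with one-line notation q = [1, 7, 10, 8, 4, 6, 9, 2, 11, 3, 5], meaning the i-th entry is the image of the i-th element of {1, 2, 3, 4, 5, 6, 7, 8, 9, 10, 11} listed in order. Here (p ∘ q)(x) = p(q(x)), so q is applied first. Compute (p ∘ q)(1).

7

(p ∘ q)(1) = p(q(1)). q(1) = 1, then p(1) = 7. So (p ∘ q)(1) = 7.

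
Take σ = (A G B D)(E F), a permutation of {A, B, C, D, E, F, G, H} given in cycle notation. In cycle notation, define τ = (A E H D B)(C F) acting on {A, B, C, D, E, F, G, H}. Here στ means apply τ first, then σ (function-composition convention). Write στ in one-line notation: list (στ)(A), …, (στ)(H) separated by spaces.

F G E D H C B A

For each element, apply τ then σ: A → E → F; B → A → G; C → F → E; D → B → D; E → H → H; F → C → C; G → G → B; H → D → A.
So στ in one-line form is F G E D H C B A.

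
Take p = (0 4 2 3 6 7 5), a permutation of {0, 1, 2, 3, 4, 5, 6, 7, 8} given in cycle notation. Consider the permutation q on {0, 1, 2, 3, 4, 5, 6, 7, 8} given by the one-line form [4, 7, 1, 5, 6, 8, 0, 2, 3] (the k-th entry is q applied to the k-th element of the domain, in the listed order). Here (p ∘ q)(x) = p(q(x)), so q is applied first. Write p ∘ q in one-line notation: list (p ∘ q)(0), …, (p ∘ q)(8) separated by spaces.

(p ∘ q)(x) = p(q(x)). Computing each image: p(q(0)) = p(4) = 2, p(q(1)) = p(7) = 5, p(q(2)) = p(1) = 1, p(q(3)) = p(5) = 0, p(q(4)) = p(6) = 7, p(q(5)) = p(8) = 8, p(q(6)) = p(0) = 4, p(q(7)) = p(2) = 3, p(q(8)) = p(3) = 6.
Hence p ∘ q = [2 5 1 0 7 8 4 3 6].

2 5 1 0 7 8 4 3 6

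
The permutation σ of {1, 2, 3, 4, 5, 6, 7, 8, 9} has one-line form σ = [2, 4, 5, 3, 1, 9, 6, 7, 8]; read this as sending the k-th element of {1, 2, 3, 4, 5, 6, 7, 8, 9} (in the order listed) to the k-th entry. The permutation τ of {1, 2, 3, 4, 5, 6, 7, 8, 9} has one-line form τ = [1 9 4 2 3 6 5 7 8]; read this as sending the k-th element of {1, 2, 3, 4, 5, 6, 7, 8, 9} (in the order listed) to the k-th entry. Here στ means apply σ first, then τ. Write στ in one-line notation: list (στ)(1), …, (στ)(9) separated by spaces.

(στ)(x) = τ(σ(x)). Computing each image: τ(σ(1)) = τ(2) = 9, τ(σ(2)) = τ(4) = 2, τ(σ(3)) = τ(5) = 3, τ(σ(4)) = τ(3) = 4, τ(σ(5)) = τ(1) = 1, τ(σ(6)) = τ(9) = 8, τ(σ(7)) = τ(6) = 6, τ(σ(8)) = τ(7) = 5, τ(σ(9)) = τ(8) = 7.
Hence στ = [9 2 3 4 1 8 6 5 7].

9 2 3 4 1 8 6 5 7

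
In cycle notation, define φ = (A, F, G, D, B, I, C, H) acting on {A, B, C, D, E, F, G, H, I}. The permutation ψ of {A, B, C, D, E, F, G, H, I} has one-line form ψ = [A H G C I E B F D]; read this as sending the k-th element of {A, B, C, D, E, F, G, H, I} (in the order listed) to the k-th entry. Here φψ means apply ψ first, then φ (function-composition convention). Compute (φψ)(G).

I

(φψ)(G) = φ(ψ(G)). ψ(G) = B, then φ(B) = I. So (φψ)(G) = I.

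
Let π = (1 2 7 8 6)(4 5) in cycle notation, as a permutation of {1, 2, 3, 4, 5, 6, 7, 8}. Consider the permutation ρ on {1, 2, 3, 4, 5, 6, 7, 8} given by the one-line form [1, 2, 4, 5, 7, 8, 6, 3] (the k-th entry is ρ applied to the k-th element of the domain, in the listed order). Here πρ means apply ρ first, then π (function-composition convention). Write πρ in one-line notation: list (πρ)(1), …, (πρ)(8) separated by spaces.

2 7 5 4 8 6 1 3

(πρ)(x) = π(ρ(x)). Computing each image: π(ρ(1)) = π(1) = 2, π(ρ(2)) = π(2) = 7, π(ρ(3)) = π(4) = 5, π(ρ(4)) = π(5) = 4, π(ρ(5)) = π(7) = 8, π(ρ(6)) = π(8) = 6, π(ρ(7)) = π(6) = 1, π(ρ(8)) = π(3) = 3.
Hence πρ = [2 7 5 4 8 6 1 3].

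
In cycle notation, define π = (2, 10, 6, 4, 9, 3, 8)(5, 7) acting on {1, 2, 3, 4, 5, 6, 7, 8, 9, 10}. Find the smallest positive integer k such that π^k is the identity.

The disjoint cycles have lengths 7, 2, 1.
Since disjoint cycles commute, ord(π) = lcm(7, 2) = 14.

14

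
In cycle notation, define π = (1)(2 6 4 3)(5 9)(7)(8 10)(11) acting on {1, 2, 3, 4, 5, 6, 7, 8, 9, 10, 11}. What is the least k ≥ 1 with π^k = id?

The disjoint cycles have lengths 4, 2, 2, 1, 1, 1.
Since disjoint cycles commute, ord(π) = lcm(4, 2, 2) = 4.

4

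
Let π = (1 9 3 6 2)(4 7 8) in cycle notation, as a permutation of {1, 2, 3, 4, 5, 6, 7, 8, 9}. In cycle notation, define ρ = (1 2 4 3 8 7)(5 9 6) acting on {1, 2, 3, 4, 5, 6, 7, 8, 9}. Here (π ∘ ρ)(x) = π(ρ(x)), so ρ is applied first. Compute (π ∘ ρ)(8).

8

ρ(8) = 7, then π(7) = 8; composing gives (π ∘ ρ)(8) = 8.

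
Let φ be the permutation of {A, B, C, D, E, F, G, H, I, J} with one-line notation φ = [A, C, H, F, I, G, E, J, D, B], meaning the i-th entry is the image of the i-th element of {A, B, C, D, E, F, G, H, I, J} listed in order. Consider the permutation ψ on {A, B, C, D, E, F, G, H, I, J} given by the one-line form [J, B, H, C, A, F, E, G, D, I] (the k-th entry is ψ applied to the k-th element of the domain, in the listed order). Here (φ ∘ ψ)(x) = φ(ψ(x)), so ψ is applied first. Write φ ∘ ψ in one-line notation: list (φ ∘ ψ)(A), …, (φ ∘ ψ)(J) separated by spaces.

B C J H A G I E F D

For each element, apply ψ then φ: A → J → B; B → B → C; C → H → J; D → C → H; E → A → A; F → F → G; G → E → I; H → G → E; I → D → F; J → I → D.
So φ ∘ ψ in one-line form is B C J H A G I E F D.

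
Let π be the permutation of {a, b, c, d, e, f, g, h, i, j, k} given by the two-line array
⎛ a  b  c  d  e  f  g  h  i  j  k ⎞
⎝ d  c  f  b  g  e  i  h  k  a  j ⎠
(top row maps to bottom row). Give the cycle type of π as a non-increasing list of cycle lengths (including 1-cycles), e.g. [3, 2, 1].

[10, 1]

The disjoint cycles are (a, d, b, c, f, e, g, i, k, j)(h), with lengths 10, 1 in non-increasing order.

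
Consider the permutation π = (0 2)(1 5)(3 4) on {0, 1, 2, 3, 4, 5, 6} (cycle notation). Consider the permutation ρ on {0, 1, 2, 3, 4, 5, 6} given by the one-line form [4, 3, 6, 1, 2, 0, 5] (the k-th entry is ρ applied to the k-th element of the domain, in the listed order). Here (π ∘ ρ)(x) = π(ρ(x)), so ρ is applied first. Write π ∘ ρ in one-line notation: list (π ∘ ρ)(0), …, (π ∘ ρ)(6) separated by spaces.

3 4 6 5 0 2 1

(π ∘ ρ)(x) = π(ρ(x)). Computing each image: π(ρ(0)) = π(4) = 3, π(ρ(1)) = π(3) = 4, π(ρ(2)) = π(6) = 6, π(ρ(3)) = π(1) = 5, π(ρ(4)) = π(2) = 0, π(ρ(5)) = π(0) = 2, π(ρ(6)) = π(5) = 1.
Hence π ∘ ρ = [3 4 6 5 0 2 1].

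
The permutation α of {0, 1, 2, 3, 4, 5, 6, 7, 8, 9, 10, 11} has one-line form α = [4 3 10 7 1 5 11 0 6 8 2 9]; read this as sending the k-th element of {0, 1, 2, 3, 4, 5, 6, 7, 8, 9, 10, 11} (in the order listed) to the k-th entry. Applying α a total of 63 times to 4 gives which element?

7

Tracing 4 → 1 → … returns to 4 after 5 steps, so 4 lies in a 5-cycle (0 4 1 3 7).
Since the cycle has length 5, α^63 acts on it the same as α^3 (63 mod 5 = 3).
Advancing 3 steps from 4: 4 → 1 → 3 → 7.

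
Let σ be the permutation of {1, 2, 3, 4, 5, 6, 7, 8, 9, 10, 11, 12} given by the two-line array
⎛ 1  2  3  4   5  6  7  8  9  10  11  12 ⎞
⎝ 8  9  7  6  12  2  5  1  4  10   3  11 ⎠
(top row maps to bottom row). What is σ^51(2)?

Tracing 2 → 9 → … returns to 2 after 4 steps, so 2 lies in a 4-cycle (2, 9, 4, 6).
Since the cycle has length 4, σ^51 acts on it the same as σ^3 (51 mod 4 = 3).
Stepping 3 places around the cycle: 2 → 9 → 4 → 6.

6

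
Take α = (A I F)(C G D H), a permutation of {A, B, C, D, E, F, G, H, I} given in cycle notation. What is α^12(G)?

G

G lies in the 4-cycle (C G D H).
Since the cycle has length 4, α^12 acts on it the same as α^0 (12 mod 4 = 0).
So α^12(G) = G.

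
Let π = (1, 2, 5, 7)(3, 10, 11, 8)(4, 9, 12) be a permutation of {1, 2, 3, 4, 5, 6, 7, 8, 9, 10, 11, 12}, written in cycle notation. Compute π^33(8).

8 lies in the 4-cycle (3, 10, 11, 8).
Since the cycle has length 4, π^33 acts on it the same as π^1 (33 mod 4 = 1).
Advancing 1 step from 8: 8 → 3.

3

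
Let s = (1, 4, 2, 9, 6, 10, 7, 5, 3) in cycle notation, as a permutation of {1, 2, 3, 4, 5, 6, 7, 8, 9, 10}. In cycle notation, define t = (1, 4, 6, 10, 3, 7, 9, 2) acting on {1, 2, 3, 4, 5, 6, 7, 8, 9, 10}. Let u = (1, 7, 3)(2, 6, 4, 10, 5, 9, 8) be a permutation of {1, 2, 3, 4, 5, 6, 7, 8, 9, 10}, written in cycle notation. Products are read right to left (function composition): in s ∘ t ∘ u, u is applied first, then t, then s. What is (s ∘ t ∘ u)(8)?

(s ∘ t ∘ u)(8) = s(t(u(8))). u(8) = 2, then t(2) = 1, then s(1) = 4, so the result is 4.

4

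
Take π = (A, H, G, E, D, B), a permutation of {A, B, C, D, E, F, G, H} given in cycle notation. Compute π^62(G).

D

G lies in the 6-cycle (A, H, G, E, D, B).
Powers repeat with period 6 on this cycle, and 62 mod 6 = 2, so π^62(G) = π^2(G).
Advancing 2 steps from G: G → E → D.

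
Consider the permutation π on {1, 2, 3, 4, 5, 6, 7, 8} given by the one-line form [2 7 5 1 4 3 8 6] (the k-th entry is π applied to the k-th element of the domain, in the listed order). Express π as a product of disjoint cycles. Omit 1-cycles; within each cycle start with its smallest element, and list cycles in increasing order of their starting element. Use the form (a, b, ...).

(1, 2, 7, 8, 6, 3, 5, 4)

Iterating π from 1 gives 1 → 2 → 7 → 8 → 6 → 3 → 5 → 4 → 1; that is the 8-cycle (1, 2, 7, 8, 6, 3, 5, 4).
Repeating from the next unused element and collecting all non-trivial cycles gives (1, 2, 7, 8, 6, 3, 5, 4).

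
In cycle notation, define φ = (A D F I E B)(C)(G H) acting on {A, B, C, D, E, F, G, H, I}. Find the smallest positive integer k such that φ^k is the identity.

6

The disjoint cycles have lengths 6, 2, 1.
Since disjoint cycles commute, ord(φ) = lcm(6, 2) = 6.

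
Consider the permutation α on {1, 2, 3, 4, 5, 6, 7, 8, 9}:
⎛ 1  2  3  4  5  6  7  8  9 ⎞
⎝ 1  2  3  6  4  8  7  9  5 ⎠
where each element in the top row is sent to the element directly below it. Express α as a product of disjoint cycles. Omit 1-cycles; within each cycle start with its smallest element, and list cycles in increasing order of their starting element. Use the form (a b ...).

Iterating α from 4 gives 4 → 6 → 8 → 9 → 5 → 4; that is the 5-cycle (4 6 8 9 5).
Continuing from each remaining unvisited element yields (4 6 8 9 5).

(4 6 8 9 5)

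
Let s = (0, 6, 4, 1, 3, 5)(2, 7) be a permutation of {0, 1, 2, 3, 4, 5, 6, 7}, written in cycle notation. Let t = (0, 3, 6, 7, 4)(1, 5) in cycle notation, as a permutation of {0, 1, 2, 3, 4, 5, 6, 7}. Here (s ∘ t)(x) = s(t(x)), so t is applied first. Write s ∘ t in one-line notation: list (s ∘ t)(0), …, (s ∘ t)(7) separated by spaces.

5 0 7 4 6 3 2 1

For each element, apply t then s: 0 → 3 → 5; 1 → 5 → 0; 2 → 2 → 7; 3 → 6 → 4; 4 → 0 → 6; 5 → 1 → 3; 6 → 7 → 2; 7 → 4 → 1.
Collecting the images, s ∘ t = [5 0 7 4 6 3 2 1].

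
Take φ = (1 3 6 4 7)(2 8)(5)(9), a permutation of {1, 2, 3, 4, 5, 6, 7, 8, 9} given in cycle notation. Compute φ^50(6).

6 lies in the 5-cycle (1 3 6 4 7).
Since the cycle has length 5, φ^50 acts on it the same as φ^0 (50 mod 5 = 0).
So φ^50(6) = 6.

6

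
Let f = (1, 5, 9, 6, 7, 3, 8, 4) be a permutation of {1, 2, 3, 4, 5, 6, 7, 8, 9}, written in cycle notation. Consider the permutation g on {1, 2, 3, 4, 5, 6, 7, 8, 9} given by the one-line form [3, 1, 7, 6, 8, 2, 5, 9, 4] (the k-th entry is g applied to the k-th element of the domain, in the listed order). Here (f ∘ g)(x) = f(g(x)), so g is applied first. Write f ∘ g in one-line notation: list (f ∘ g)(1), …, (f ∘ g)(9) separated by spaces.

(f ∘ g)(x) = f(g(x)). Computing each image: f(g(1)) = f(3) = 8, f(g(2)) = f(1) = 5, f(g(3)) = f(7) = 3, f(g(4)) = f(6) = 7, f(g(5)) = f(8) = 4, f(g(6)) = f(2) = 2, f(g(7)) = f(5) = 9, f(g(8)) = f(9) = 6, f(g(9)) = f(4) = 1.
Hence f ∘ g = [8 5 3 7 4 2 9 6 1].

8 5 3 7 4 2 9 6 1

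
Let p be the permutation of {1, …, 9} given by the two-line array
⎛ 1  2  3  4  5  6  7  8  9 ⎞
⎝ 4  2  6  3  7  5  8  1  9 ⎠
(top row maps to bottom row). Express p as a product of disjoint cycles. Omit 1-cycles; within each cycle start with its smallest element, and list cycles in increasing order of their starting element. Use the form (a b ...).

(1 4 3 6 5 7 8)

Start at 1 and follow images: 1 → 4 → 3 → 6 → 5 → 7 → 8 → 1, giving the cycle (1 4 3 6 5 7 8).
Repeating from the next unused element and collecting all non-trivial cycles gives (1 4 3 6 5 7 8).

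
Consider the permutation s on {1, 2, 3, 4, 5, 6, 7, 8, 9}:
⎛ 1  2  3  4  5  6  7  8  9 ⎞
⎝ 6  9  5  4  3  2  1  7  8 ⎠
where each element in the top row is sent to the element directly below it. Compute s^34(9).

Tracing 9 → 8 → … returns to 9 after 6 steps, so 9 lies in a 6-cycle (1 6 2 9 8 7).
Since the cycle has length 6, s^34 acts on it the same as s^4 (34 mod 6 = 4).
Stepping 4 places around the cycle: 9 → 8 → 7 → 1 → 6.

6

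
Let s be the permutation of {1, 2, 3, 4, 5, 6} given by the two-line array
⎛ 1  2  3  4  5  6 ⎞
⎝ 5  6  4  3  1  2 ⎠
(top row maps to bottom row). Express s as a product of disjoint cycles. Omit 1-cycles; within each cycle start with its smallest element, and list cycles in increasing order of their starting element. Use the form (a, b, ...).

(1, 5)(2, 6)(3, 4)

From 1: 1 → 5 → 1, closing the cycle (1, 5).
Repeating from the next unused element and collecting all non-trivial cycles gives (1, 5)(2, 6)(3, 4).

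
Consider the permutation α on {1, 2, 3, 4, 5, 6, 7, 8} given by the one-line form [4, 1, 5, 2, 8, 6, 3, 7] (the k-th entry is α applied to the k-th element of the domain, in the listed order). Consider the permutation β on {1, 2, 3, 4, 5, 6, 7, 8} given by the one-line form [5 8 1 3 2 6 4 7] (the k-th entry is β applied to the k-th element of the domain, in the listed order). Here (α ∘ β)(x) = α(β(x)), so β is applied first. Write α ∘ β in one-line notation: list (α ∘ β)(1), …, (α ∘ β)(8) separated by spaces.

8 7 4 5 1 6 2 3

For each element, apply β then α: 1 → 5 → 8; 2 → 8 → 7; 3 → 1 → 4; 4 → 3 → 5; 5 → 2 → 1; 6 → 6 → 6; 7 → 4 → 2; 8 → 7 → 3.
So α ∘ β in one-line form is 8 7 4 5 1 6 2 3.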